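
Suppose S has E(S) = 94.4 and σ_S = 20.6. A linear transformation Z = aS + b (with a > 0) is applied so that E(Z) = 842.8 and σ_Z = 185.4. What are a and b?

σ_Z = a·σ_S (a > 0), so a = 185.4/20.6 = 9.
E(Z) = a·E(S) + b, so b = 842.8 − 9·94.4 = -6.8.

a = 9, b = -6.8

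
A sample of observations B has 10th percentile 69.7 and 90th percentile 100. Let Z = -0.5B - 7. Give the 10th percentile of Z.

10th percentile of Z = -57

Since a = -0.5 < 0 the transformation is decreasing, reversing order: the 10th percentile of Z corresponds to the 90th percentile of B.
So P_{10}(Z) = a·P_{90}(B) + b = (-0.5)·100 + (-7) = -57.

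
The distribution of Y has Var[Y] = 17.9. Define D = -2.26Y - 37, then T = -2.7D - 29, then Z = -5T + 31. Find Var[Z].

Var[D] = (-2.26)²·17.9 = 91.42604.
Var[T] = (-2.7)²·91.42604 = 666.4958316.
Var[Z] = (-5)²·666.4958316 = 16662.39579.

Var[Z] = 16662.39579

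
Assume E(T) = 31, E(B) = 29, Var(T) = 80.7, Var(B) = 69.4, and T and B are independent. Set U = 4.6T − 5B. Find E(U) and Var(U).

E(U) = -2.4, Var(U) = 3442.612

E(U) = 4.6·E(T) + (-5)·E(B) = 4.6·31 + (-5)·29 = -2.4.
Var(U) = a²·Var(T) + b²·Var(B) + 2ab·Cov(T, B) with a = 4.6, b = -5.
Independence gives Cov(T, B) = 0.
= 4.6²·80.7 + (-5)²·69.4 + 2·4.6·(-5)·0
= 1707.612 + 1735 + 0 = 3442.612.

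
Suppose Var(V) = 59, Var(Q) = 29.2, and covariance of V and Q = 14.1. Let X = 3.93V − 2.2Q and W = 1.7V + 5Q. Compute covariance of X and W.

By bilinearity, covariance of X and W = ac·Var(V) + bd·Var(Q) + (ad+bc)·covariance of V and Q, with a=3.93, b=-2.2, c=1.7, d=5.
ac·Var(V) = 3.93·1.7·59 = 394.179
bd·Var(Q) = (-2.2)·5·29.2 = -321.2
(ad+bc)·covariance of V and Q = (15.91)·14.1 = 224.331
covariance of X and W = 394.179 + (-321.2) + 224.331 = 297.31.

covariance of X and W = 297.31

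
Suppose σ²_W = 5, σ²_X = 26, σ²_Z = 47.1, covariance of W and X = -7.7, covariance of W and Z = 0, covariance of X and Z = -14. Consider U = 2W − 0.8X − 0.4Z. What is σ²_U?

σ²_U = a²·σ²_W + b²·σ²_X + c²·σ²_Z + 2ab·covariance of W and X + 2ac·covariance of W and Z + 2bc·covariance of X and Z, with a = 2, b = -0.8, c = -0.4.
= 20 + 16.64 + 7.536 + 24.64 + 0 + (-8.96)
= 59.856.

σ²_U = 59.856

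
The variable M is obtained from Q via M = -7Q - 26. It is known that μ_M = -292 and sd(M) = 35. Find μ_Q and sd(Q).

μ_Q = 38, sd(Q) = 5

From M = -7Q - 26: μ_M = a·μ_Q + b, so μ_Q = (μ_M − b)/a = (-292 − (-26))/(-7) = 38.
sd(M) = |a|·sd(Q), so sd(Q) = 35/|-7| = 5.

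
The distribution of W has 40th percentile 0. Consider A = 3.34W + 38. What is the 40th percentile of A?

40th percentile of A = 38

Since a = 3.34 > 0 the transformation is increasing, so the 40th percentile of A = a·(P_{40} of W) + b = 3.34·0 + 38 = 38.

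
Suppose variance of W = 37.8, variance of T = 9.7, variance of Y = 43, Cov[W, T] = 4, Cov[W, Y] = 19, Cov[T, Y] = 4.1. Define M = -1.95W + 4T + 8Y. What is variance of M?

variance of M = 2658.1345

variance of M = a²·variance of W + b²·variance of T + c²·variance of Y + 2ab·Cov[W, T] + 2ac·Cov[W, Y] + 2bc·Cov[T, Y], with a = -1.95, b = 4, c = 8.
= 143.7345 + 155.2 + 2752 + (-62.4) + (-592.8) + 262.4
= 2658.1345.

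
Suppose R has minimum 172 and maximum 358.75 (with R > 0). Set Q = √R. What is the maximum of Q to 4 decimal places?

max(Q) = 18.9407

√R is increasing on this domain, so max(Q) comes from max(R) = 358.75: max(Q) = √(358.75) ≈ 18.9407.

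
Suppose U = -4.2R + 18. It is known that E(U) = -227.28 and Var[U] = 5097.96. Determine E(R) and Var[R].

E(R) = 58.4, Var[R] = 289

From U = -4.2R + 18: E(U) = a·E(R) + b, so E(R) = (E(U) − b)/a = (-227.28 − 18)/(-4.2) = 58.4.
Var[U] = a²·Var[R], so Var[R] = 5097.96/(-4.2)² = 289.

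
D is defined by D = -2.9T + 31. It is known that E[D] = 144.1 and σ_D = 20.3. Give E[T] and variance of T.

E[T] = -39, variance of T = 49

From D = -2.9T + 31: E[D] = a·E[T] + b, so E[T] = (E[D] − b)/a = (144.1 − 31)/(-2.9) = -39.
variance of D = 20.3² = 412.09.
variance of D = a²·variance of T, so variance of T = 412.09/(-2.9)² = 49.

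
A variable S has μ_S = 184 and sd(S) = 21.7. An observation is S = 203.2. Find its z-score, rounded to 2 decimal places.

z = (S − μ_S) / sd(S) = (203.2 − 184) / 21.7 ≈ 0.88.

z = 0.88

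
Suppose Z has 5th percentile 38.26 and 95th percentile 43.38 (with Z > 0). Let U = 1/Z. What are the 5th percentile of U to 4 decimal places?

1/Z is decreasing on Z > 0, so percentile order reverses: P_{5}(U) uses P_{95}(Z) = 43.38.
P_{5}(U) = 1/43.38 ≈ 0.0231.

5th percentile of U = 0.0231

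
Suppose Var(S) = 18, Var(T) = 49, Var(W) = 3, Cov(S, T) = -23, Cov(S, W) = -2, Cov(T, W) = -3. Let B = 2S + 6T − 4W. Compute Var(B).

Var(B) = a²·Var(S) + b²·Var(T) + c²·Var(W) + 2ab·Cov(S, T) + 2ac·Cov(S, W) + 2bc·Cov(T, W), with a = 2, b = 6, c = -4.
= 72 + 1764 + 48 + (-552) + 32 + 144
= 1508.

Var(B) = 1508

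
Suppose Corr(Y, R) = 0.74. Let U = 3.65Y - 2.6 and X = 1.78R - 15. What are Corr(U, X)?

Linear rescalings preserve correlation up to sign; here the slopes 3.65 and 1.78 have the same sign, so Corr(U, X) = Corr(Y, R) = 0.74.

Corr(U, X) = 0.74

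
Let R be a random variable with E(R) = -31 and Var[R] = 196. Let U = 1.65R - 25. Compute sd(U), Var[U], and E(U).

sd(U) = 23.1, Var[U] = 533.61, E(U) = -76.15

U = 1.65R - 25 is linear with a = 1.65, b = -25.
sd(R) = √196 = 14.
sd(U) = |a|·sd(R) = |1.65|·14 = 23.1.
Var[U] = a²·Var[R] = 1.65²·196 = 533.61 (the additive constant -25 does not affect variance).
E(U) = a·E(R) + b = 1.65·(-31) + (-25) = -76.15.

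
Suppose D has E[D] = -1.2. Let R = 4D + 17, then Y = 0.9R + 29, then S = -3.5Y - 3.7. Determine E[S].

E[R] = 4·(-1.2) + 17 = 12.2.
E[Y] = 0.9·12.2 + 29 = 39.98.
E[S] = (-3.5)·39.98 + (-3.7) = -143.63.

E[S] = -143.63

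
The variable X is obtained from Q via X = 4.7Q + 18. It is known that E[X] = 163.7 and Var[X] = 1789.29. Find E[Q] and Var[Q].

E[Q] = 31, Var[Q] = 81

From X = 4.7Q + 18: E[X] = a·E[Q] + b, so E[Q] = (E[X] − b)/a = (163.7 − 18)/4.7 = 31.
Var[X] = a²·Var[Q], so Var[Q] = 1789.29/4.7² = 81.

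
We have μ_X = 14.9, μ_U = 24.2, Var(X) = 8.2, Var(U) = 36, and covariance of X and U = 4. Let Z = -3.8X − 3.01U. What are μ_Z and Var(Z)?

μ_Z = -129.462, Var(Z) = 536.0756

μ_Z = (-3.8)·μ_X + (-3.01)·μ_U = (-3.8)·14.9 + (-3.01)·24.2 = -129.462.
Var(Z) = a²·Var(X) + b²·Var(U) + 2ab·covariance of X and U with a = -3.8, b = -3.01.
= (-3.8)²·8.2 + (-3.01)²·36 + 2·(-3.8)·(-3.01)·4
= 118.408 + 326.1636 + 91.504 = 536.0756.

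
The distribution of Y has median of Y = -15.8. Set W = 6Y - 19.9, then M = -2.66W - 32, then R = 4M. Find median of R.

median of W = 6·(-15.8) + (-19.9) = -114.7.
median of M = (-2.66)·(-114.7) + (-32) = 273.102.
median of R = 4·273.102 = 1092.408.

median of R = 1092.408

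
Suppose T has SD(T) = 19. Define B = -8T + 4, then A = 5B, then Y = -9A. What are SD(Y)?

SD(B) = |-8|·19 = 152.
SD(A) = |5|·152 = 760.
SD(Y) = |-9|·760 = 6840.

SD(Y) = 6840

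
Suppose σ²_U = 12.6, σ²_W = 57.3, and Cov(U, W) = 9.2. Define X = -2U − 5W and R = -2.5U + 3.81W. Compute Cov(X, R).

Cov(X, R) = -983.669

By bilinearity, Cov(X, R) = ac·σ²_U + bd·σ²_W + (ad+bc)·Cov(U, W), with a=-2, b=-5, c=-2.5, d=3.81.
ac·σ²_U = (-2)·(-2.5)·12.6 = 63
bd·σ²_W = (-5)·3.81·57.3 = -1091.565
(ad+bc)·Cov(U, W) = (4.88)·9.2 = 44.896
Cov(X, R) = 63 + (-1091.565) + 44.896 = -983.669.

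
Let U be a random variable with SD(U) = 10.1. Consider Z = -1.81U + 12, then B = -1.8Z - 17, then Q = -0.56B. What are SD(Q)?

SD(Z) = |-1.81|·10.1 = 18.281.
SD(B) = |-1.8|·18.281 = 32.9058.
SD(Q) = |-0.56|·32.9058 = 18.427248.

SD(Q) = 18.427248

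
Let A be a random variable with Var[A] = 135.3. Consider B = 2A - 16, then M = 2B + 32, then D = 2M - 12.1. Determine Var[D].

Var[B] = 2²·135.3 = 541.2.
Var[M] = 2²·541.2 = 2164.8.
Var[D] = 2²·2164.8 = 8659.2.

Var[D] = 8659.2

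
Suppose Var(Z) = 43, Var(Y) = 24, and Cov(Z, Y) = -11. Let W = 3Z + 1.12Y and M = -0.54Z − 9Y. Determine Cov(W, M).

By bilinearity, Cov(W, M) = ac·Var(Z) + bd·Var(Y) + (ad+bc)·Cov(Z, Y), with a=3, b=1.12, c=-0.54, d=-9.
ac·Var(Z) = 3·(-0.54)·43 = -69.66
bd·Var(Y) = 1.12·(-9)·24 = -241.92
(ad+bc)·Cov(Z, Y) = (-27.6048)·(-11) = 303.6528
Cov(W, M) = -69.66 + (-241.92) + 303.6528 = -7.9272.

Cov(W, M) = -7.9272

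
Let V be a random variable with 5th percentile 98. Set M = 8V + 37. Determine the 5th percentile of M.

5th percentile of M = 821

Since a = 8 > 0 the transformation is increasing, so the 5th percentile of M = a·(P_{5} of V) + b = 8·98 + 37 = 821.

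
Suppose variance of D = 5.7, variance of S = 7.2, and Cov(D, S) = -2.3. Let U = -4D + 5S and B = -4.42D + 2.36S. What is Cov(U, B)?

By bilinearity, Cov(U, B) = ac·variance of D + bd·variance of S + (ad+bc)·Cov(D, S), with a=-4, b=5, c=-4.42, d=2.36.
ac·variance of D = (-4)·(-4.42)·5.7 = 100.776
bd·variance of S = 5·2.36·7.2 = 84.96
(ad+bc)·Cov(D, S) = (-31.54)·(-2.3) = 72.542
Cov(U, B) = 100.776 + 84.96 + 72.542 = 258.278.

Cov(U, B) = 258.278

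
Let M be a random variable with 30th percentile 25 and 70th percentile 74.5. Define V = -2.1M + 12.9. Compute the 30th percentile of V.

30th percentile of V = -143.55

Since a = -2.1 < 0 the transformation is decreasing, reversing order: the 30th percentile of V corresponds to the 70th percentile of M.
So P_{30}(V) = a·P_{70}(M) + b = (-2.1)·74.5 + 12.9 = -143.55.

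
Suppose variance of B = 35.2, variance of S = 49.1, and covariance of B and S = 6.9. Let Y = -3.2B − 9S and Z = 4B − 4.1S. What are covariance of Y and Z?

By bilinearity, covariance of Y and Z = ac·variance of B + bd·variance of S + (ad+bc)·covariance of B and S, with a=-3.2, b=-9, c=4, d=-4.1.
ac·variance of B = (-3.2)·4·35.2 = -450.56
bd·variance of S = (-9)·(-4.1)·49.1 = 1811.79
(ad+bc)·covariance of B and S = (-22.88)·6.9 = -157.872
covariance of Y and Z = -450.56 + 1811.79 + (-157.872) = 1203.358.

covariance of Y and Z = 1203.358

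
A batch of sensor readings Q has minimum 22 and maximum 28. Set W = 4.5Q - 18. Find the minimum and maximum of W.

a = 4.5 > 0, so min(W) = a·min(Q)+b = 4.5·22 + (-18) = 81 and max(W) = 4.5·28 + (-18) = 108.

min(W) = 81, max(W) = 108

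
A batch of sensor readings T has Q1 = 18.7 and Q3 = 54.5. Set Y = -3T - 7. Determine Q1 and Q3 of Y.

a = -3 < 0 reverses order: Q1(Y) comes from Q3(T), Q3(Y) from Q1(T).
Q1(Y) = (-3)·54.5 + (-7) = -170.5; Q3(Y) = (-3)·18.7 + (-7) = -63.1.

Q1(Y) = -170.5, Q3(Y) = -63.1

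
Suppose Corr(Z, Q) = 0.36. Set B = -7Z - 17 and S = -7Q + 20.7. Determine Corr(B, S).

Corr(B, S) = 0.36

Linear rescalings preserve correlation up to sign; here the slopes -7 and -7 have the same sign, so Corr(B, S) = Corr(Z, Q) = 0.36.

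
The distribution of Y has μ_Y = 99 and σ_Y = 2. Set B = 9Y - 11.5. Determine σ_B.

B = 9Y - 11.5 is linear with a = 9, b = -11.5.
σ_B = |a|·σ_Y = |9|·2 = 18.

σ_B = 18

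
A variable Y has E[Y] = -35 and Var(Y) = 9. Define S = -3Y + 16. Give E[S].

S = -3Y + 16 is linear with a = -3, b = 16.
E[S] = a·E[Y] + b = (-3)·(-35) + 16 = 121.

E[S] = 121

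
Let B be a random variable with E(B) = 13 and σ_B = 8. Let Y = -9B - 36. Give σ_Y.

σ_Y = 72

Y = -9B - 36 is linear with a = -9, b = -36.
σ_Y = |a|·σ_B = |-9|·8 = 72.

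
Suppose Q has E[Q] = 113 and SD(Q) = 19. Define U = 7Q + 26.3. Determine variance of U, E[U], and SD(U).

variance of U = 17689, E[U] = 817.3, SD(U) = 133

U = 7Q + 26.3 is linear with a = 7, b = 26.3.
variance of Q = 19² = 361.
variance of U = a²·variance of Q = 7²·361 = 17689 (the additive constant 26.3 does not affect variance).
E[U] = a·E[Q] + b = 7·113 + 26.3 = 817.3.
SD(U) = |a|·SD(Q) = |7|·19 = 133.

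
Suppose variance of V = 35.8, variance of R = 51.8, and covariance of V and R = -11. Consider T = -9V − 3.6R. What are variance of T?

variance of T = a²·variance of V + b²·variance of R + 2ab·covariance of V and R with a = -9, b = -3.6.
= (-9)²·35.8 + (-3.6)²·51.8 + 2·(-9)·(-3.6)·(-11)
= 2899.8 + 671.328 + (-712.8) = 2858.328.

variance of T = 2858.328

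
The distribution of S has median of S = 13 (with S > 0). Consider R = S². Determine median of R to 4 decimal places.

median of R = 169

S² is monotone on this domain, so median of R = square(13) = 169.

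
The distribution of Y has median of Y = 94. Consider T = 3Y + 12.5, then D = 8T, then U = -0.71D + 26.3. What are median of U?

median of U = -1646.46

median of T = 3·94 + 12.5 = 294.5.
median of D = 8·294.5 = 2356.
median of U = (-0.71)·2356 + 26.3 = -1646.46.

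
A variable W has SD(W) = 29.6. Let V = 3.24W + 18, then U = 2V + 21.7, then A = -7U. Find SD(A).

SD(A) = 1342.656

SD(V) = |3.24|·29.6 = 95.904.
SD(U) = |2|·95.904 = 191.808.
SD(A) = |-7|·191.808 = 1342.656.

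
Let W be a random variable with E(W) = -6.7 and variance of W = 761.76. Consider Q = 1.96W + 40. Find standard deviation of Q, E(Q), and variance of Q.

Q = 1.96W + 40 is linear with a = 1.96, b = 40.
standard deviation of W = √761.76 = 27.6.
standard deviation of Q = |a|·standard deviation of W = |1.96|·27.6 = 54.096.
E(Q) = a·E(W) + b = 1.96·(-6.7) + 40 = 26.868.
variance of Q = a²·variance of W = 1.96²·761.76 = 2926.377216 (the additive constant 40 does not affect variance).

standard deviation of Q = 54.096, E(Q) = 26.868, variance of Q = 2926.377216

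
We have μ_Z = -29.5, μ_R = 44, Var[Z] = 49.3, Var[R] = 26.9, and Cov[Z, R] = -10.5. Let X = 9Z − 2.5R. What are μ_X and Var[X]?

μ_X = -375.5, Var[X] = 4633.925

μ_X = 9·μ_Z + (-2.5)·μ_R = 9·(-29.5) + (-2.5)·44 = -375.5.
Var[X] = a²·Var[Z] + b²·Var[R] + 2ab·Cov[Z, R] with a = 9, b = -2.5.
= 9²·49.3 + (-2.5)²·26.9 + 2·9·(-2.5)·(-10.5)
= 3993.3 + 168.125 + 472.5 = 4633.925.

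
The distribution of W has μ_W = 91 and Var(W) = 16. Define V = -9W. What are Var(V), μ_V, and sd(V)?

Var(V) = 1296, μ_V = -819, sd(V) = 36

V = -9W is linear with a = -9, b = 0.
Var(V) = a²·Var(W) = (-9)²·16 = 1296.
μ_V = a·μ_W + b = (-9)·91 = -819.
sd(W) = √16 = 4.
sd(V) = |a|·sd(W) = |-9|·4 = 36.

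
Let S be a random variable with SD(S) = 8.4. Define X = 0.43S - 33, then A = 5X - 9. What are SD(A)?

SD(A) = 18.06

SD(X) = |0.43|·8.4 = 3.612.
SD(A) = |5|·3.612 = 18.06.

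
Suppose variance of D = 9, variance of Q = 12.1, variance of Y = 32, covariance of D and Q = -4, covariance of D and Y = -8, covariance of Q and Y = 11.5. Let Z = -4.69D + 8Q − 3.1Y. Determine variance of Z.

variance of Z = a²·variance of D + b²·variance of Q + c²·variance of Y + 2ab·covariance of D and Q + 2ac·covariance of D and Y + 2bc·covariance of Q and Y, with a = -4.69, b = 8, c = -3.1.
= 197.9649 + 774.4 + 307.52 + 300.16 + (-232.624) + (-570.4)
= 777.0209.

variance of Z = 777.0209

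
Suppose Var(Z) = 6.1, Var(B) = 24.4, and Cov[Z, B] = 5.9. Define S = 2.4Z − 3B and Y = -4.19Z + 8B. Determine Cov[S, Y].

Cov[S, Y] = -459.4986

By bilinearity, Cov[S, Y] = ac·Var(Z) + bd·Var(B) + (ad+bc)·Cov[Z, B], with a=2.4, b=-3, c=-4.19, d=8.
ac·Var(Z) = 2.4·(-4.19)·6.1 = -61.3416
bd·Var(B) = (-3)·8·24.4 = -585.6
(ad+bc)·Cov[Z, B] = (31.77)·5.9 = 187.443
Cov[S, Y] = -61.3416 + (-585.6) + 187.443 = -459.4986.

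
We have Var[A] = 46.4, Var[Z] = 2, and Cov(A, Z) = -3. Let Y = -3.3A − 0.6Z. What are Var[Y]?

Var[Y] = a²·Var[A] + b²·Var[Z] + 2ab·Cov(A, Z) with a = -3.3, b = -0.6.
= (-3.3)²·46.4 + (-0.6)²·2 + 2·(-3.3)·(-0.6)·(-3)
= 505.296 + 0.72 + (-11.88) = 494.136.

Var[Y] = 494.136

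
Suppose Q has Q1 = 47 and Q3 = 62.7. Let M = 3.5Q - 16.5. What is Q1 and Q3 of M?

a = 3.5 > 0: Q1(M) = a·Q1(Q)+b = 148, Q3(M) = a·Q3(Q)+b = 202.95.

Q1(M) = 148, Q3(M) = 202.95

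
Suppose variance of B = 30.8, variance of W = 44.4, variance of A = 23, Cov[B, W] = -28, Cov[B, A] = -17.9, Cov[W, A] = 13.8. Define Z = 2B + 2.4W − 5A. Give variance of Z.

variance of Z = a²·variance of B + b²·variance of W + c²·variance of A + 2ab·Cov[B, W] + 2ac·Cov[B, A] + 2bc·Cov[W, A], with a = 2, b = 2.4, c = -5.
= 123.2 + 255.744 + 575 + (-268.8) + 358 + (-331.2)
= 711.944.

variance of Z = 711.944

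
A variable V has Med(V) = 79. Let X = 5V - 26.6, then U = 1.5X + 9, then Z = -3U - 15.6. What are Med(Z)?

Med(Z) = -1700.4

Med(X) = 5·79 + (-26.6) = 368.4.
Med(U) = 1.5·368.4 + 9 = 561.6.
Med(Z) = (-3)·561.6 + (-15.6) = -1700.4.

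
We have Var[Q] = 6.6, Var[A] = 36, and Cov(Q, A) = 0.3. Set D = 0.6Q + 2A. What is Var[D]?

Var[D] = a²·Var[Q] + b²·Var[A] + 2ab·Cov(Q, A) with a = 0.6, b = 2.
= 0.6²·6.6 + 2²·36 + 2·0.6·2·0.3
= 2.376 + 144 + 0.72 = 147.096.

Var[D] = 147.096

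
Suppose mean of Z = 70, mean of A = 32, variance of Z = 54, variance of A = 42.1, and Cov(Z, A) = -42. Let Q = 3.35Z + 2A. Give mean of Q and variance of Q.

mean of Q = 298.5, variance of Q = 211.615

mean of Q = 3.35·mean of Z + 2·mean of A = 3.35·70 + 2·32 = 298.5.
variance of Q = a²·variance of Z + b²·variance of A + 2ab·Cov(Z, A) with a = 3.35, b = 2.
= 3.35²·54 + 2²·42.1 + 2·3.35·2·(-42)
= 606.015 + 168.4 + (-562.8) = 211.615.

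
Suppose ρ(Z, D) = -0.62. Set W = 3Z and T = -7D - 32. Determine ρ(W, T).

Linear rescalings preserve |correlation|; the slopes 3 and -7 have opposite signs, so the correlation flips sign: ρ(W, T) = −ρ(Z, D) = 0.62.

ρ(W, T) = 0.62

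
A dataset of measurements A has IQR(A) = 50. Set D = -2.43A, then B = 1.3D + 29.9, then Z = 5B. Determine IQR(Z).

IQR(Z) = 789.75

IQR(D) = |-2.43|·50 = 121.5.
IQR(B) = |1.3|·121.5 = 157.95.
IQR(Z) = |5|·157.95 = 789.75.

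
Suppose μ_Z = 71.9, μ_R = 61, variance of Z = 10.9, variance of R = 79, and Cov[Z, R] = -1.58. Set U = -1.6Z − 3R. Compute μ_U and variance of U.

μ_U = -298.04, variance of U = 723.736

μ_U = (-1.6)·μ_Z + (-3)·μ_R = (-1.6)·71.9 + (-3)·61 = -298.04.
variance of U = a²·variance of Z + b²·variance of R + 2ab·Cov[Z, R] with a = -1.6, b = -3.
= (-1.6)²·10.9 + (-3)²·79 + 2·(-1.6)·(-3)·(-1.58)
= 27.904 + 711 + (-15.168) = 723.736.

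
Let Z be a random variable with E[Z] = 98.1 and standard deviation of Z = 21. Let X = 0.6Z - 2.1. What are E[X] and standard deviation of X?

X = 0.6Z - 2.1 is linear with a = 0.6, b = -2.1.
E[X] = a·E[Z] + b = 0.6·98.1 + (-2.1) = 56.76.
standard deviation of X = |a|·standard deviation of Z = |0.6|·21 = 12.6.

E[X] = 56.76, standard deviation of X = 12.6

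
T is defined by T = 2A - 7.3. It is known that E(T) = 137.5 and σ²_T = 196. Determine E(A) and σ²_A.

From T = 2A - 7.3: E(T) = a·E(A) + b, so E(A) = (E(T) − b)/a = (137.5 − (-7.3))/2 = 72.4.
σ²_T = a²·σ²_A, so σ²_A = 196/2² = 49.

E(A) = 72.4, σ²_A = 49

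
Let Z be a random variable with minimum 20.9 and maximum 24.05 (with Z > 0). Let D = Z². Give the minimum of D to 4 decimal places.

min(D) = 436.81

Z² is increasing on this domain, so min(D) comes from min(Z) = 20.9: min(D) = square(20.9) = 436.81.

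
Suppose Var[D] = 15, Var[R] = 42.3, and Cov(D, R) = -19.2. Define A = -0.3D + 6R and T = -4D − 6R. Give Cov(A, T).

By bilinearity, Cov(A, T) = ac·Var[D] + bd·Var[R] + (ad+bc)·Cov(D, R), with a=-0.3, b=6, c=-4, d=-6.
ac·Var[D] = (-0.3)·(-4)·15 = 18
bd·Var[R] = 6·(-6)·42.3 = -1522.8
(ad+bc)·Cov(D, R) = (-22.2)·(-19.2) = 426.24
Cov(A, T) = 18 + (-1522.8) + 426.24 = -1078.56.

Cov(A, T) = -1078.56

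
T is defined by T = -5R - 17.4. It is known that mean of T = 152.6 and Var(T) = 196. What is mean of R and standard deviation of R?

mean of R = -34, standard deviation of R = 2.8

From T = -5R - 17.4: mean of T = a·mean of R + b, so mean of R = (mean of T − b)/a = (152.6 − (-17.4))/(-5) = -34.
standard deviation of T = √196 = 14.
standard deviation of T = |a|·standard deviation of R, so standard deviation of R = 14/|-5| = 2.8.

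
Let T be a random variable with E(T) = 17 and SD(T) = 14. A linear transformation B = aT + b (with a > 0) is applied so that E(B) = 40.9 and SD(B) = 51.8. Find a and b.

a = 3.7, b = -22

SD(B) = a·SD(T) (a > 0), so a = 51.8/14 = 3.7.
E(B) = a·E(T) + b, so b = 40.9 − 3.7·17 = -22.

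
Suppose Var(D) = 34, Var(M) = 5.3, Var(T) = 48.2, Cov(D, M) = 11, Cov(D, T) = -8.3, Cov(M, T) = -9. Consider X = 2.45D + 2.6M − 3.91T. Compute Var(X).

Var(X) = 1458.94712

Var(X) = a²·Var(D) + b²·Var(M) + c²·Var(T) + 2ab·Cov(D, M) + 2ac·Cov(D, T) + 2bc·Cov(M, T), with a = 2.45, b = 2.6, c = -3.91.
= 204.085 + 35.828 + 736.88642 + 140.14 + 159.0197 + 182.988
= 1458.94712.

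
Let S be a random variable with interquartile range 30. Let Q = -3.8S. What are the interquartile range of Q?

IQR(Q) = 114

Under Q = aS + b, IQR(Q) = |a|·IQR(S) = |-3.8|·30 = 114 (shifts cancel; spread scales by |a|).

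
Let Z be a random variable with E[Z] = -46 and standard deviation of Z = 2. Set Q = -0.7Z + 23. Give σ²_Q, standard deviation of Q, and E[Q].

Q = -0.7Z + 23 is linear with a = -0.7, b = 23.
σ²_Z = 2² = 4.
σ²_Q = a²·σ²_Z = (-0.7)²·4 = 1.96 (the additive constant 23 does not affect variance).
standard deviation of Q = |a|·standard deviation of Z = |-0.7|·2 = 1.4.
E[Q] = a·E[Z] + b = (-0.7)·(-46) + 23 = 55.2.

σ²_Q = 1.96, standard deviation of Q = 1.4, E[Q] = 55.2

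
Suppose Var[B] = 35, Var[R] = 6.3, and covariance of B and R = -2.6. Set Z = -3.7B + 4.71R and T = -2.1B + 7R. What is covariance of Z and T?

covariance of Z and T = 572.7176

By bilinearity, covariance of Z and T = ac·Var[B] + bd·Var[R] + (ad+bc)·covariance of B and R, with a=-3.7, b=4.71, c=-2.1, d=7.
ac·Var[B] = (-3.7)·(-2.1)·35 = 271.95
bd·Var[R] = 4.71·7·6.3 = 207.711
(ad+bc)·covariance of B and R = (-35.791)·(-2.6) = 93.0566
covariance of Z and T = 271.95 + 207.711 + 93.0566 = 572.7176.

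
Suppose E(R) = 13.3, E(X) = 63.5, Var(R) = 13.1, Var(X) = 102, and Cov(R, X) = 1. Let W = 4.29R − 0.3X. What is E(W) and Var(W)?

E(W) = 4.29·E(R) + (-0.3)·E(X) = 4.29·13.3 + (-0.3)·63.5 = 38.007.
Var(W) = a²·Var(R) + b²·Var(X) + 2ab·Cov(R, X) with a = 4.29, b = -0.3.
= 4.29²·13.1 + (-0.3)²·102 + 2·4.29·(-0.3)·1
= 241.09371 + 9.18 + (-2.574) = 247.69971.

E(W) = 38.007, Var(W) = 247.69971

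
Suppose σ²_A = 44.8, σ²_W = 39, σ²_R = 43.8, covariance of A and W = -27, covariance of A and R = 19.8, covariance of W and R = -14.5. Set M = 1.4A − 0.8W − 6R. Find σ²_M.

σ²_M = 1278.208

σ²_M = a²·σ²_A + b²·σ²_W + c²·σ²_R + 2ab·covariance of A and W + 2ac·covariance of A and R + 2bc·covariance of W and R, with a = 1.4, b = -0.8, c = -6.
= 87.808 + 24.96 + 1576.8 + 60.48 + (-332.64) + (-139.2)
= 1278.208.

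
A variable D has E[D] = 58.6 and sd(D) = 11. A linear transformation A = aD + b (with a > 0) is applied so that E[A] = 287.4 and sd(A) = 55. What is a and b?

sd(A) = a·sd(D) (a > 0), so a = 55/11 = 5.
E[A] = a·E[D] + b, so b = 287.4 − 5·58.6 = -5.6.

a = 5, b = -5.6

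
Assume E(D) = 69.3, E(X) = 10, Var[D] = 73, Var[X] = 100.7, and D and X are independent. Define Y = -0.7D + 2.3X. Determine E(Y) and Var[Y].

E(Y) = -25.51, Var[Y] = 568.473

E(Y) = (-0.7)·E(D) + 2.3·E(X) = (-0.7)·69.3 + 2.3·10 = -25.51.
Var[Y] = a²·Var[D] + b²·Var[X] + 2ab·Cov(D, X) with a = -0.7, b = 2.3.
Independence gives Cov(D, X) = 0.
= (-0.7)²·73 + 2.3²·100.7 + 2·(-0.7)·2.3·0
= 35.77 + 532.703 + 0 = 568.473.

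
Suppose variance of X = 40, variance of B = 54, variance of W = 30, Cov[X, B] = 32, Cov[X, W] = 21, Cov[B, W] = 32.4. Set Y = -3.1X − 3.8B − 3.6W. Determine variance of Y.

variance of Y = 3662.064

variance of Y = a²·variance of X + b²·variance of B + c²·variance of W + 2ab·Cov[X, B] + 2ac·Cov[X, W] + 2bc·Cov[B, W], with a = -3.1, b = -3.8, c = -3.6.
= 384.4 + 779.76 + 388.8 + 753.92 + 468.72 + 886.464
= 3662.064.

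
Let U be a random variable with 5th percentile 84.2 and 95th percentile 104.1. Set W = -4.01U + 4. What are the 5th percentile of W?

5th percentile of W = -413.441

Since a = -4.01 < 0 the transformation is decreasing, reversing order: the 5th percentile of W corresponds to the 95th percentile of U.
So P_{5}(W) = a·P_{95}(U) + b = (-4.01)·104.1 + 4 = -413.441.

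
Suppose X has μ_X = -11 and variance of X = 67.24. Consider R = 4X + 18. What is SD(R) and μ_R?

SD(R) = 32.8, μ_R = -26

R = 4X + 18 is linear with a = 4, b = 18.
SD(X) = √67.24 = 8.2.
SD(R) = |a|·SD(X) = |4|·8.2 = 32.8.
μ_R = a·μ_X + b = 4·(-11) + 18 = -26.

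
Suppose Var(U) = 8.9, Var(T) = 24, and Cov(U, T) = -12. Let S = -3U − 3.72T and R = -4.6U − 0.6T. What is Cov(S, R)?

Cov(S, R) = -50.556

By bilinearity, Cov(S, R) = ac·Var(U) + bd·Var(T) + (ad+bc)·Cov(U, T), with a=-3, b=-3.72, c=-4.6, d=-0.6.
ac·Var(U) = (-3)·(-4.6)·8.9 = 122.82
bd·Var(T) = (-3.72)·(-0.6)·24 = 53.568
(ad+bc)·Cov(U, T) = (18.912)·(-12) = -226.944
Cov(S, R) = 122.82 + 53.568 + (-226.944) = -50.556.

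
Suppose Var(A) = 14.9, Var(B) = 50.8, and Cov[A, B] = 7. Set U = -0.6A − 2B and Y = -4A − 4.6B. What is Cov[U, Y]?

By bilinearity, Cov[U, Y] = ac·Var(A) + bd·Var(B) + (ad+bc)·Cov[A, B], with a=-0.6, b=-2, c=-4, d=-4.6.
ac·Var(A) = (-0.6)·(-4)·14.9 = 35.76
bd·Var(B) = (-2)·(-4.6)·50.8 = 467.36
(ad+bc)·Cov[A, B] = (10.76)·7 = 75.32
Cov[U, Y] = 35.76 + 467.36 + 75.32 = 578.44.

Cov[U, Y] = 578.44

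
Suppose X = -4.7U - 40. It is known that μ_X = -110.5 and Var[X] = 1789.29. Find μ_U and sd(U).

μ_U = 15, sd(U) = 9

From X = -4.7U - 40: μ_X = a·μ_U + b, so μ_U = (μ_X − b)/a = (-110.5 − (-40))/(-4.7) = 15.
sd(X) = √1789.29 = 42.3.
sd(X) = |a|·sd(U), so sd(U) = 42.3/|-4.7| = 9.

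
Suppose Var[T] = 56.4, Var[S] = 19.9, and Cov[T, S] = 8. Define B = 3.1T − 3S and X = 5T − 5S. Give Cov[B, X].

By bilinearity, Cov[B, X] = ac·Var[T] + bd·Var[S] + (ad+bc)·Cov[T, S], with a=3.1, b=-3, c=5, d=-5.
ac·Var[T] = 3.1·5·56.4 = 874.2
bd·Var[S] = (-3)·(-5)·19.9 = 298.5
(ad+bc)·Cov[T, S] = (-30.5)·8 = -244
Cov[B, X] = 874.2 + 298.5 + (-244) = 928.7.

Cov[B, X] = 928.7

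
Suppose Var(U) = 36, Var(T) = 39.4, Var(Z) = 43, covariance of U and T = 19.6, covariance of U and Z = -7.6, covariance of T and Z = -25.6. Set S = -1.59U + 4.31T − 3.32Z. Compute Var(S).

Var(S) = 1680.63274

Var(S) = a²·Var(U) + b²·Var(T) + c²·Var(Z) + 2ab·covariance of U and T + 2ac·covariance of U and Z + 2bc·covariance of T and Z, with a = -1.59, b = 4.31, c = -3.32.
= 91.0116 + 731.89834 + 473.9632 + (-268.63368) + (-80.23776) + 732.63104
= 1680.63274.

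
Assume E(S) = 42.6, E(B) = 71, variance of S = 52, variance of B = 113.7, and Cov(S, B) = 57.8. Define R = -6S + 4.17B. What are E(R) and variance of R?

E(R) = (-6)·E(S) + 4.17·E(B) = (-6)·42.6 + 4.17·71 = 40.47.
variance of R = a²·variance of S + b²·variance of B + 2ab·Cov(S, B) with a = -6, b = 4.17.
= (-6)²·52 + 4.17²·113.7 + 2·(-6)·4.17·57.8
= 1872 + 1977.11793 + (-2892.312) = 956.80593.

E(R) = 40.47, variance of R = 956.80593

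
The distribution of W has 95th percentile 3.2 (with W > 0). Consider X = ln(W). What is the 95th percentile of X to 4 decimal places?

95th percentile of X = 1.1632

ln(W) is increasing, so P_{95}(X) = g(P_{95}(W)) ≈ 1.1632.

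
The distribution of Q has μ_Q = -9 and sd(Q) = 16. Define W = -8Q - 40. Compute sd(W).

sd(W) = 128

W = -8Q - 40 is linear with a = -8, b = -40.
sd(W) = |a|·sd(Q) = |-8|·16 = 128.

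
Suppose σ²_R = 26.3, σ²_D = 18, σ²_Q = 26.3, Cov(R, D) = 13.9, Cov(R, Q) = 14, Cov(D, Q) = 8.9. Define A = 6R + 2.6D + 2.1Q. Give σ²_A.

σ²_A = 2068.131

σ²_A = a²·σ²_R + b²·σ²_D + c²·σ²_Q + 2ab·Cov(R, D) + 2ac·Cov(R, Q) + 2bc·Cov(D, Q), with a = 6, b = 2.6, c = 2.1.
= 946.8 + 121.68 + 115.983 + 433.68 + 352.8 + 97.188
= 2068.131.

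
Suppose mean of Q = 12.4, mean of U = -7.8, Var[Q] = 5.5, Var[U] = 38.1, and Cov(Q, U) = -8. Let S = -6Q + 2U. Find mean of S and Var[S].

mean of S = -90, Var[S] = 542.4

mean of S = (-6)·mean of Q + 2·mean of U = (-6)·12.4 + 2·(-7.8) = -90.
Var[S] = a²·Var[Q] + b²·Var[U] + 2ab·Cov(Q, U) with a = -6, b = 2.
= (-6)²·5.5 + 2²·38.1 + 2·(-6)·2·(-8)
= 198 + 152.4 + 192 = 542.4.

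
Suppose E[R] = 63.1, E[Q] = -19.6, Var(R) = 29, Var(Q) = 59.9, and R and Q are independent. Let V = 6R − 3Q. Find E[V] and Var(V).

E[V] = 6·E[R] + (-3)·E[Q] = 6·63.1 + (-3)·(-19.6) = 437.4.
Var(V) = a²·Var(R) + b²·Var(Q) + 2ab·Cov[R, Q] with a = 6, b = -3.
Independence gives Cov[R, Q] = 0.
= 6²·29 + (-3)²·59.9 + 2·6·(-3)·0
= 1044 + 539.1 + 0 = 1583.1.

E[V] = 437.4, Var(V) = 1583.1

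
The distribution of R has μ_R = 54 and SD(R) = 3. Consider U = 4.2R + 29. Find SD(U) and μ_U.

U = 4.2R + 29 is linear with a = 4.2, b = 29.
SD(U) = |a|·SD(R) = |4.2|·3 = 12.6.
μ_U = a·μ_R + b = 4.2·54 + 29 = 255.8.

SD(U) = 12.6, μ_U = 255.8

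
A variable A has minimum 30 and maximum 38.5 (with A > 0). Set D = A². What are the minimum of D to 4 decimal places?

A² is increasing on this domain, so min(D) comes from min(A) = 30: min(D) = square(30) = 900.

min(D) = 900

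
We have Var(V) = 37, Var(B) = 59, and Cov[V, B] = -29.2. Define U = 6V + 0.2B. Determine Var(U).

Var(U) = a²·Var(V) + b²·Var(B) + 2ab·Cov[V, B] with a = 6, b = 0.2.
= 6²·37 + 0.2²·59 + 2·6·0.2·(-29.2)
= 1332 + 2.36 + (-70.08) = 1264.28.

Var(U) = 1264.28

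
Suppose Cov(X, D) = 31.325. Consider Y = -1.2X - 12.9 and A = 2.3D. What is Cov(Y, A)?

Cov(Y, A) = -86.457

Cov(Y, A) = a·c·Cov(X, D) = (-1.2)·2.3·31.325 = -86.457. Additive constants drop out.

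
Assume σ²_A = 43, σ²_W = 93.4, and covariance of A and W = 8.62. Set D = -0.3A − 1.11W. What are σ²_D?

σ²_D = 124.68906

σ²_D = a²·σ²_A + b²·σ²_W + 2ab·covariance of A and W with a = -0.3, b = -1.11.
= (-0.3)²·43 + (-1.11)²·93.4 + 2·(-0.3)·(-1.11)·8.62
= 3.87 + 115.07814 + 5.74092 = 124.68906.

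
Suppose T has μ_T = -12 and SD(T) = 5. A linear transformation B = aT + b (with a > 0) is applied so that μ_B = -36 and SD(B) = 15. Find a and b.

a = 3, b = 0

SD(B) = a·SD(T) (a > 0), so a = 15/5 = 3.
μ_B = a·μ_T + b, so b = -36 − 3·(-12) = 0.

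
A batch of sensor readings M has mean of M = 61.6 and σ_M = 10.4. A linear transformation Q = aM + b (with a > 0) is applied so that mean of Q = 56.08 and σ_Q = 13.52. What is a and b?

σ_Q = a·σ_M (a > 0), so a = 13.52/10.4 = 1.3.
mean of Q = a·mean of M + b, so b = 56.08 − 1.3·61.6 = -24.

a = 1.3, b = -24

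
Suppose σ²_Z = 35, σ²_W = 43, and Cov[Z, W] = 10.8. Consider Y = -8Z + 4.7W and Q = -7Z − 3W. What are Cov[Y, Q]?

Cov[Y, Q] = 1257.58

By bilinearity, Cov[Y, Q] = ac·σ²_Z + bd·σ²_W + (ad+bc)·Cov[Z, W], with a=-8, b=4.7, c=-7, d=-3.
ac·σ²_Z = (-8)·(-7)·35 = 1960
bd·σ²_W = 4.7·(-3)·43 = -606.3
(ad+bc)·Cov[Z, W] = (-8.9)·10.8 = -96.12
Cov[Y, Q] = 1960 + (-606.3) + (-96.12) = 1257.58.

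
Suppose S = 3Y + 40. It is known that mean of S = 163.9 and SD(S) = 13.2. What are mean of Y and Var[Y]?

From S = 3Y + 40: mean of S = a·mean of Y + b, so mean of Y = (mean of S − b)/a = (163.9 − 40)/3 = 41.3.
Var[S] = 13.2² = 174.24.
Var[S] = a²·Var[Y], so Var[Y] = 174.24/3² = 19.36.

mean of Y = 41.3, Var[Y] = 19.36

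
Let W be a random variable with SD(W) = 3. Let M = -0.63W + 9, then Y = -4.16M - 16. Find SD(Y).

SD(Y) = 7.8624

SD(M) = |-0.63|·3 = 1.89.
SD(Y) = |-4.16|·1.89 = 7.8624.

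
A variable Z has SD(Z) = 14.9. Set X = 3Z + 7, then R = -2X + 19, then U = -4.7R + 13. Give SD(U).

SD(X) = |3|·14.9 = 44.7.
SD(R) = |-2|·44.7 = 89.4.
SD(U) = |-4.7|·89.4 = 420.18.

SD(U) = 420.18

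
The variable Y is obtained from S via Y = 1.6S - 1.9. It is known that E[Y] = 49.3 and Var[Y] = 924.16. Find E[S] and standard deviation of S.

E[S] = 32, standard deviation of S = 19

From Y = 1.6S - 1.9: E[Y] = a·E[S] + b, so E[S] = (E[Y] − b)/a = (49.3 − (-1.9))/1.6 = 32.
standard deviation of Y = √924.16 = 30.4.
standard deviation of Y = |a|·standard deviation of S, so standard deviation of S = 30.4/|1.6| = 19.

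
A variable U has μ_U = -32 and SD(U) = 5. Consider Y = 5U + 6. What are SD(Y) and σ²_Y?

SD(Y) = 25, σ²_Y = 625

Y = 5U + 6 is linear with a = 5, b = 6.
SD(Y) = |a|·SD(U) = |5|·5 = 25.
σ²_U = 5² = 25.
σ²_Y = a²·σ²_U = 5²·25 = 625 (the additive constant 6 does not affect variance).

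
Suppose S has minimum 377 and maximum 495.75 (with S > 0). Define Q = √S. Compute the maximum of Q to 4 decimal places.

√S is increasing on this domain, so max(Q) comes from max(S) = 495.75: max(Q) = √(495.75) ≈ 22.2654.

max(Q) = 22.2654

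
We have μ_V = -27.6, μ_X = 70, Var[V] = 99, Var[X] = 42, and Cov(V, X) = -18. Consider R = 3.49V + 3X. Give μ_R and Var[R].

μ_R = 3.49·μ_V + 3·μ_X = 3.49·(-27.6) + 3·70 = 113.676.
Var[R] = a²·Var[V] + b²·Var[X] + 2ab·Cov(V, X) with a = 3.49, b = 3.
= 3.49²·99 + 3²·42 + 2·3.49·3·(-18)
= 1205.8299 + 378 + (-376.92) = 1206.9099.

μ_R = 113.676, Var[R] = 1206.9099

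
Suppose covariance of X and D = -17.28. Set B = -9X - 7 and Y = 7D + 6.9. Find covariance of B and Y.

covariance of B and Y = a·c·covariance of X and D = (-9)·7·(-17.28) = 1088.64. Additive constants drop out.

covariance of B and Y = 1088.64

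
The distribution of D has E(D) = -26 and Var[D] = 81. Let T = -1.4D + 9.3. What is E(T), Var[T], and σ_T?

E(T) = 45.7, Var[T] = 158.76, σ_T = 12.6

T = -1.4D + 9.3 is linear with a = -1.4, b = 9.3.
E(T) = a·E(D) + b = (-1.4)·(-26) + 9.3 = 45.7.
Var[T] = a²·Var[D] = (-1.4)²·81 = 158.76 (the additive constant 9.3 does not affect variance).
σ_D = √81 = 9.
σ_T = |a|·σ_D = |-1.4|·9 = 12.6.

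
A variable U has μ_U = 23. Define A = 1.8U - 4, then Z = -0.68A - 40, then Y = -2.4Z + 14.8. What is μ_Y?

μ_A = 1.8·23 + (-4) = 37.4.
μ_Z = (-0.68)·37.4 + (-40) = -65.432.
μ_Y = (-2.4)·(-65.432) + 14.8 = 171.8368.

μ_Y = 171.8368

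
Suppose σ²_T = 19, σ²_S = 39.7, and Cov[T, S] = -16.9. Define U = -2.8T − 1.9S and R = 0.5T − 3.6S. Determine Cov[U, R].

By bilinearity, Cov[U, R] = ac·σ²_T + bd·σ²_S + (ad+bc)·Cov[T, S], with a=-2.8, b=-1.9, c=0.5, d=-3.6.
ac·σ²_T = (-2.8)·0.5·19 = -26.6
bd·σ²_S = (-1.9)·(-3.6)·39.7 = 271.548
(ad+bc)·Cov[T, S] = (9.13)·(-16.9) = -154.297
Cov[U, R] = -26.6 + 271.548 + (-154.297) = 90.651.

Cov[U, R] = 90.651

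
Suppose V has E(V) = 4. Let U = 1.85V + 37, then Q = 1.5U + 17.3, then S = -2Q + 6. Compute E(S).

E(U) = 1.85·4 + 37 = 44.4.
E(Q) = 1.5·44.4 + 17.3 = 83.9.
E(S) = (-2)·83.9 + 6 = -161.8.

E(S) = -161.8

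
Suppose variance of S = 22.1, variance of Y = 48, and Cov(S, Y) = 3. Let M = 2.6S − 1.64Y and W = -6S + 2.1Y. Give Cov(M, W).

By bilinearity, Cov(M, W) = ac·variance of S + bd·variance of Y + (ad+bc)·Cov(S, Y), with a=2.6, b=-1.64, c=-6, d=2.1.
ac·variance of S = 2.6·(-6)·22.1 = -344.76
bd·variance of Y = (-1.64)·2.1·48 = -165.312
(ad+bc)·Cov(S, Y) = (15.3)·3 = 45.9
Cov(M, W) = -344.76 + (-165.312) + 45.9 = -464.172.

Cov(M, W) = -464.172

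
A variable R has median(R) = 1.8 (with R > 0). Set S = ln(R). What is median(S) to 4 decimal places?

median(S) = 0.5878

ln(R) is monotone on this domain, so median(S) = ln(1.8) ≈ 0.5878.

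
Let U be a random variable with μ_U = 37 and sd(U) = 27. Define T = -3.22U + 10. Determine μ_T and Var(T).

T = -3.22U + 10 is linear with a = -3.22, b = 10.
μ_T = a·μ_U + b = (-3.22)·37 + 10 = -109.14.
Var(U) = 27² = 729.
Var(T) = a²·Var(U) = (-3.22)²·729 = 7558.5636 (the additive constant 10 does not affect variance).

μ_T = -109.14, Var(T) = 7558.5636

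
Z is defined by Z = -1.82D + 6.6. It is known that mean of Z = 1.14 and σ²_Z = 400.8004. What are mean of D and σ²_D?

From Z = -1.82D + 6.6: mean of Z = a·mean of D + b, so mean of D = (mean of Z − b)/a = (1.14 − 6.6)/(-1.82) = 3.
σ²_Z = a²·σ²_D, so σ²_D = 400.8004/(-1.82)² = 121.

mean of D = 3, σ²_D = 121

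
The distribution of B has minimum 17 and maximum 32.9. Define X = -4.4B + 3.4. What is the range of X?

Range of B = 32.9 − 17 = 15.9.
Range(X) = |a|·Range(B) = |-4.4|·15.9 = 69.96.

Range(X) = 69.96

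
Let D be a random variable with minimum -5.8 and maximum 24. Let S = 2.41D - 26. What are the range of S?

Range(S) = 71.818

Range of D = 24 − (-5.8) = 29.8.
Range(S) = |a|·Range(D) = |2.41|·29.8 = 71.818.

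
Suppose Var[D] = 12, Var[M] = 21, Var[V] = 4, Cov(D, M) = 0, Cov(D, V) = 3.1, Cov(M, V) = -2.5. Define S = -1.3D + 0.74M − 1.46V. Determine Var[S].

Var[S] = a²·Var[D] + b²·Var[M] + c²·Var[V] + 2ab·Cov(D, M) + 2ac·Cov(D, V) + 2bc·Cov(M, V), with a = -1.3, b = 0.74, c = -1.46.
= 20.28 + 11.4996 + 8.5264 + 0 + 11.7676 + 5.402
= 57.4756.

Var[S] = 57.4756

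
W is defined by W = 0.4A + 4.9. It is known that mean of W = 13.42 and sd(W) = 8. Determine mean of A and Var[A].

From W = 0.4A + 4.9: mean of W = a·mean of A + b, so mean of A = (mean of W − b)/a = (13.42 − 4.9)/0.4 = 21.3.
Var[W] = 8² = 64.
Var[W] = a²·Var[A], so Var[A] = 64/0.4² = 400.

mean of A = 21.3, Var[A] = 400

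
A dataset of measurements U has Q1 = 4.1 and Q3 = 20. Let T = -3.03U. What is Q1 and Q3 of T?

Q1(T) = -60.6, Q3(T) = -12.423

a = -3.03 < 0 reverses order: Q1(T) comes from Q3(U), Q3(T) from Q1(U).
Q1(T) = (-3.03)·20 = -60.6; Q3(T) = (-3.03)·4.1 = -12.423.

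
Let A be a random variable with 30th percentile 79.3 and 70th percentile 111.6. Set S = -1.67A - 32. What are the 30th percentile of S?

30th percentile of S = -218.372

Since a = -1.67 < 0 the transformation is decreasing, reversing order: the 30th percentile of S corresponds to the 70th percentile of A.
So P_{30}(S) = a·P_{70}(A) + b = (-1.67)·111.6 + (-32) = -218.372.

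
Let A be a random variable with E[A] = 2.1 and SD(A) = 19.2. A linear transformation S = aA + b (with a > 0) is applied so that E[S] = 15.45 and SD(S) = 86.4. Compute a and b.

SD(S) = a·SD(A) (a > 0), so a = 86.4/19.2 = 4.5.
E[S] = a·E[A] + b, so b = 15.45 − 4.5·2.1 = 6.

a = 4.5, b = 6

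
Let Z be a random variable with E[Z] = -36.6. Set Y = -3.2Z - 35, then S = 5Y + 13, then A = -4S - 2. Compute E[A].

E[A] = -1696.4

E[Y] = (-3.2)·(-36.6) + (-35) = 82.12.
E[S] = 5·82.12 + 13 = 423.6.
E[A] = (-4)·423.6 + (-2) = -1696.4.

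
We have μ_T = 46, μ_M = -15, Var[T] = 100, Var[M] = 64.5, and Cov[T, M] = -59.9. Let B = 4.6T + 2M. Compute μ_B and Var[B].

μ_B = 4.6·μ_T + 2·μ_M = 4.6·46 + 2·(-15) = 181.6.
Var[B] = a²·Var[T] + b²·Var[M] + 2ab·Cov[T, M] with a = 4.6, b = 2.
= 4.6²·100 + 2²·64.5 + 2·4.6·2·(-59.9)
= 2116 + 258 + (-1102.16) = 1271.84.

μ_B = 181.6, Var[B] = 1271.84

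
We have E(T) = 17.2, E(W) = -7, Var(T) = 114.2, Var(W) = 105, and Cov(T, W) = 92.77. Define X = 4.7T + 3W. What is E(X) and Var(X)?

E(X) = 59.84, Var(X) = 6083.792

E(X) = 4.7·E(T) + 3·E(W) = 4.7·17.2 + 3·(-7) = 59.84.
Var(X) = a²·Var(T) + b²·Var(W) + 2ab·Cov(T, W) with a = 4.7, b = 3.
= 4.7²·114.2 + 3²·105 + 2·4.7·3·92.77
= 2522.678 + 945 + 2616.114 = 6083.792.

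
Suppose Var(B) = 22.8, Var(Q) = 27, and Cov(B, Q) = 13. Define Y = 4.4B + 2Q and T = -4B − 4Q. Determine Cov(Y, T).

Cov(Y, T) = -950.08

By bilinearity, Cov(Y, T) = ac·Var(B) + bd·Var(Q) + (ad+bc)·Cov(B, Q), with a=4.4, b=2, c=-4, d=-4.
ac·Var(B) = 4.4·(-4)·22.8 = -401.28
bd·Var(Q) = 2·(-4)·27 = -216
(ad+bc)·Cov(B, Q) = (-25.6)·13 = -332.8
Cov(Y, T) = -401.28 + (-216) + (-332.8) = -950.08.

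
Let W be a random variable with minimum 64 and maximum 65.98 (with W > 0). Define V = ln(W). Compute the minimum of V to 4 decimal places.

min(V) = 4.1589

ln(W) is increasing on this domain, so min(V) comes from min(W) = 64: min(V) = ln(64) ≈ 4.1589.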